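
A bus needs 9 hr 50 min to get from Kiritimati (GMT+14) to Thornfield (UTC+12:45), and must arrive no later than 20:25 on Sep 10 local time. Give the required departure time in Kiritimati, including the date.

Target arrival in UTC: 20:25 − 12:45 = 07:40 on Sep 10.
Subtract 9 hours and 50 minutes → departure 21:50 UTC on Sep 9.
Kiritimati is UTC+14:00: 21:50 + 14:00 = 11:50 on Sep 10.

11:50 on September 10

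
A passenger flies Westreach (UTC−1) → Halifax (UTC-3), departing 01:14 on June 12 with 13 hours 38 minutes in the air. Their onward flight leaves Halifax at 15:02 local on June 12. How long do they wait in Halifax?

2 hours 10 minutes

Convert departure to UTC: 01:14 + 1:00 = 02:14 UTC on Jun 12.
Add 13 hours and 38 minutes flight time → 15:52 UTC.
Halifax is UTC−3:00, so local arrival = 15:52 − 3:00 = 12:52 on Jun 12.
Layover = 15:02 − 12:52 = 2 hours 10 minutes.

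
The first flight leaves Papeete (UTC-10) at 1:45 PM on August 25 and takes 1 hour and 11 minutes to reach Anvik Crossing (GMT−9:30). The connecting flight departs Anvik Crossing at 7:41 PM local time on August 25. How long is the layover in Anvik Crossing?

Convert departure to UTC: 1:45 PM + 10:00 = 11:45 PM UTC on Aug 25.
Add 1 hour and 11 minutes flight time → 12:56 AM UTC (Aug 26).
Anvik Crossing is UTC−9:30, so local arrival = 12:56 AM − 9:30 = 3:26 PM on Aug 25.
Layover = 7:41 PM − 3:26 PM = 4 hours 15 minutes.

4 hours 15 minutes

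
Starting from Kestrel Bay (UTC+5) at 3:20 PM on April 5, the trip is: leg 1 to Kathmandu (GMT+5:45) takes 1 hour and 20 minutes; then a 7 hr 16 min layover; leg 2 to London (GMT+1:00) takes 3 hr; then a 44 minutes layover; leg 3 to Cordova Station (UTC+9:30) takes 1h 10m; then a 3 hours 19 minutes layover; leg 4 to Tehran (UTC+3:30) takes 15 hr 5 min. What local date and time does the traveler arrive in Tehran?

Convert departure to UTC: 3:20 PM − 5:00 = 10:20 AM UTC on Apr 5.
Add 1 hour and 20 minutes leg 1 → 11:40 AM UTC.
Add 7 hours and 16 minutes layover in Kathmandu → 6:56 PM UTC.
Add 3 hours leg 2 → 9:56 PM UTC.
Add 44 minutes layover in London → 10:40 PM UTC.
Add 1 hour 10 minutes leg 3 → 11:50 PM UTC.
Add 3 hours and 19 minutes layover in Cordova Station → 3:09 AM UTC (Apr 6).
Add 15 hours 5 minutes leg 4 → 6:14 PM UTC.
Tehran is UTC+3:30, so local arrival = 6:14 PM + 3:30 = 9:44 PM on Apr 6.

9:44 PM on April 6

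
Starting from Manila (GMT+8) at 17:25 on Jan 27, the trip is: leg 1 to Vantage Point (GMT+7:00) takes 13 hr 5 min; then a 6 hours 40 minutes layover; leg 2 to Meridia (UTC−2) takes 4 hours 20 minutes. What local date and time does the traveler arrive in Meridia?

07:30 on January 28

Convert departure to UTC: 17:25 − 8:00 = 09:25 UTC on Jan 27.
Add 13 hours 5 minutes leg 1 → 22:30 UTC.
Add 6 hours and 40 minutes layover in Vantage Point → 05:10 UTC (Jan 28).
Add 4 hours and 20 minutes leg 2 → 09:30 UTC.
Meridia is UTC−2:00, so local arrival = 09:30 − 2:00 = 07:30 on Jan 28.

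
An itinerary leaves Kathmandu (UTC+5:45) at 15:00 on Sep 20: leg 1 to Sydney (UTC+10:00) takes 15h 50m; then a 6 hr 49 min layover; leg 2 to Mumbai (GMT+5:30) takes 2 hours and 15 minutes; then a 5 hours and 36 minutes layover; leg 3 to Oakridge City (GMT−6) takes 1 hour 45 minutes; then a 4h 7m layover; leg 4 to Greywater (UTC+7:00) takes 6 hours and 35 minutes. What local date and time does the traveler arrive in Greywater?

11:12 on Sep 22

Convert departure to UTC: 15:00 − 5:45 = 09:15 UTC on Sep 20.
Add 15 hours and 50 minutes leg 1 → 01:05 UTC (Sep 21).
Add 6 hours and 49 minutes layover in Sydney → 07:54 UTC.
Add 2 hours 15 minutes leg 2 → 10:09 UTC.
Add 5 hours and 36 minutes layover in Mumbai → 15:45 UTC.
Add 1 hour 45 minutes leg 3 → 17:30 UTC.
Add 4 hours 7 minutes layover in Oakridge City → 21:37 UTC.
Add 6 hours and 35 minutes leg 4 → 04:12 UTC (Sep 22).
Greywater is UTC+7:00, so local arrival = 04:12 + 7:00 = 11:12 on Sep 22.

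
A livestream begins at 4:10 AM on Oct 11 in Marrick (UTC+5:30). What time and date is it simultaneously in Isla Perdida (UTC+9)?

In UTC: 4:10 AM − 5:30 = 10:40 PM on Oct 10.
Isla Perdida is UTC+9:00: 10:40 PM + 9:00 = 7:40 AM on Oct 11.

7:40 AM on October 11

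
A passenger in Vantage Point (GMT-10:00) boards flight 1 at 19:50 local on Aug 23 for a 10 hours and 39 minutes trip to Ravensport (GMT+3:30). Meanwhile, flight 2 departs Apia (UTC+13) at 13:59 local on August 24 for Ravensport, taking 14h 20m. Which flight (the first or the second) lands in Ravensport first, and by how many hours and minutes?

the second, by 1 hour 10 minutes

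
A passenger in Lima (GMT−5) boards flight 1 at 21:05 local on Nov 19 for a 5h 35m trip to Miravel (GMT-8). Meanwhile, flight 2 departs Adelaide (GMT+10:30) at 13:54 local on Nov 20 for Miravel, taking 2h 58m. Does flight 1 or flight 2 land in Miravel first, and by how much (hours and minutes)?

Flight 1 in UTC: 21:05 + 5:00 = 02:05 on Nov 20.
+5 hours and 35 minutes → arrive 07:40 UTC on Nov 20.
Flight 2 in UTC: 13:54 − 10:30 = 03:24 on Nov 20.
+2 hours 58 minutes → arrive 06:22 UTC on Nov 20.
Flight 2 lands earlier by 1 hour 18 minutes.

the second, by 1 hour 18 minutes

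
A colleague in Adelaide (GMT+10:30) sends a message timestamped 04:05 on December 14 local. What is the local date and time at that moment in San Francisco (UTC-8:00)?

San Francisco is 18:30 behind Adelaide.
Shift by the zone difference: 04:05 − 18:30 = 09:35 on Dec 13 in San Francisco.

09:35 on Dec 13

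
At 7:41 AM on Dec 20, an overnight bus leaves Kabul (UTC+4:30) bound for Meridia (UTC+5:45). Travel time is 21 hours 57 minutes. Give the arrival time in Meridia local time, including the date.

6:53 AM on December 21

Meridia is 1:15 ahead of Kabul.
After 21 hours 57 minutes it is 5:38 AM (Dec 21) in Kabul.
Shift by the zone difference: 5:38 AM + 1:15 = 6:53 AM on Dec 21 in Meridia.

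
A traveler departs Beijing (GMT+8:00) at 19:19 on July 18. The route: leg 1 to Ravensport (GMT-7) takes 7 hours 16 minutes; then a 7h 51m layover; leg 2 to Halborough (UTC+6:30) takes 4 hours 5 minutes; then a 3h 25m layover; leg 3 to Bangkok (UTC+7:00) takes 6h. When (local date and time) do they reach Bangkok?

22:56 on Jul 19

Convert departure to UTC: 19:19 − 8:00 = 11:19 UTC on Jul 18.
Add 7 hours and 16 minutes leg 1 → 18:35 UTC.
Add 7 hours 51 minutes layover in Ravensport → 02:26 UTC (Jul 19).
Add 4 hours and 5 minutes leg 2 → 06:31 UTC.
Add 3 hours and 25 minutes layover in Halborough → 09:56 UTC.
Add 6 hours leg 3 → 15:56 UTC.
Bangkok is UTC+7:00, so local arrival = 15:56 + 7:00 = 22:56 on Jul 19.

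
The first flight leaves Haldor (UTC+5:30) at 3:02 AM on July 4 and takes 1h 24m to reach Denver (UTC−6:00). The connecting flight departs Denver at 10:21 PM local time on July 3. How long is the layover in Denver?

Convert departure to UTC: 3:02 AM − 5:30 = 9:32 PM UTC on Jul 3.
Add 1 hour 24 minutes flight time → 10:56 PM UTC.
Denver is UTC−6:00, so local arrival = 10:56 PM − 6:00 = 4:56 PM on Jul 3.
Layover = 10:21 PM − 4:56 PM = 5 hours 25 minutes.

5 hours 25 minutes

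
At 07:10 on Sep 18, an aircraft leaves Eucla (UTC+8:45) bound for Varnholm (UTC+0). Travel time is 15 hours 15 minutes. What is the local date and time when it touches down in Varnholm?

13:40 on September 18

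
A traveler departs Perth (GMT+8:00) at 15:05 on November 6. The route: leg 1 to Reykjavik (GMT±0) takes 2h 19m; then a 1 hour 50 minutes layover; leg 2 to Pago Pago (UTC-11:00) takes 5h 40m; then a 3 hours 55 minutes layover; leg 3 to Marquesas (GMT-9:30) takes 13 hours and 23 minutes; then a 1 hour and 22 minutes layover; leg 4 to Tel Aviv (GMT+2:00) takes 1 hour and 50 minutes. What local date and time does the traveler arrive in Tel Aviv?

15:24 on November 7

Convert departure to UTC: 15:05 − 8:00 = 07:05 UTC on Nov 6.
Add 2 hours 19 minutes leg 1 → 09:24 UTC.
Add 1 hour 50 minutes layover in Reykjavik → 11:14 UTC.
Add 5 hours 40 minutes leg 2 → 16:54 UTC.
Add 3 hours 55 minutes layover in Pago Pago → 20:49 UTC.
Add 13 hours 23 minutes leg 3 → 10:12 UTC (Nov 7).
Add 1 hour and 22 minutes layover in Marquesas → 11:34 UTC.
Add 1 hour 50 minutes leg 4 → 13:24 UTC.
Tel Aviv is UTC+2:00, so local arrival = 13:24 + 2:00 = 15:24 on Nov 7.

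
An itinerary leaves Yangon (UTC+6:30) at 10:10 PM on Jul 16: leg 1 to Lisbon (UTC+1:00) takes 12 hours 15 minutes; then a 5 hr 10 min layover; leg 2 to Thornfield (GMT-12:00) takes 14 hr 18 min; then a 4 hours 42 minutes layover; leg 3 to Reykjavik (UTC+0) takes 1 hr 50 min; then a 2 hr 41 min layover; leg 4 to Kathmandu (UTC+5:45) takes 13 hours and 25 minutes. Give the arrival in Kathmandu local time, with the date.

Convert departure to UTC: 10:10 PM − 6:30 = 3:40 PM UTC on Jul 16.
Add 12 hours and 15 minutes leg 1 → 3:55 AM UTC (Jul 17).
Add 5 hours and 10 minutes layover in Lisbon → 9:05 AM UTC.
Add 14 hours and 18 minutes leg 2 → 11:23 PM UTC.
Add 4 hours 42 minutes layover in Thornfield → 4:05 AM UTC (Jul 18).
Add 1 hour 50 minutes leg 3 → 5:55 AM UTC.
Add 2 hours 41 minutes layover in Reykjavik → 8:36 AM UTC.
Add 13 hours 25 minutes leg 4 → 10:01 PM UTC.
Kathmandu is UTC+5:45, so local arrival = 10:01 PM + 5:45 = 3:46 AM on Jul 19.

3:46 AM on July 19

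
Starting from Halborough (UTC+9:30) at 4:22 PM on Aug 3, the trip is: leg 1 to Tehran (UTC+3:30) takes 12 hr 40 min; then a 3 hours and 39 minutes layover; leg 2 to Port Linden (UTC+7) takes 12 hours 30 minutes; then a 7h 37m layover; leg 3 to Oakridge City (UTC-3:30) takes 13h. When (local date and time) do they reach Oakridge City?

Convert departure to UTC: 4:22 PM − 9:30 = 6:52 AM UTC on Aug 3.
Add 12 hours and 40 minutes leg 1 → 7:32 PM UTC.
Add 3 hours and 39 minutes layover in Tehran → 11:11 PM UTC.
Add 12 hours 30 minutes leg 2 → 11:41 AM UTC (Aug 4).
Add 7 hours and 37 minutes layover in Port Linden → 7:18 PM UTC.
Add 13 hours leg 3 → 8:18 AM UTC (Aug 5).
Oakridge City is UTC−3:30, so local arrival = 8:18 AM − 3:30 = 4:48 AM on Aug 5.

4:48 AM on Aug 5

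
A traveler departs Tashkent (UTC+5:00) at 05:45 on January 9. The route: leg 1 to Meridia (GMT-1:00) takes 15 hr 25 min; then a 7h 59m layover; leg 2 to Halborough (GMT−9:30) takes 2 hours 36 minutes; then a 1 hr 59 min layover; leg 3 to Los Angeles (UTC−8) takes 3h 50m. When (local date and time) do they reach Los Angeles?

00:34 on January 10

Convert departure to UTC: 05:45 − 5:00 = 00:45 UTC on Jan 9.
Add 15 hours 25 minutes leg 1 → 16:10 UTC.
Add 7 hours 59 minutes layover in Meridia → 00:09 UTC (Jan 10).
Add 2 hours 36 minutes leg 2 → 02:45 UTC.
Add 1 hour and 59 minutes layover in Halborough → 04:44 UTC.
Add 3 hours and 50 minutes leg 3 → 08:34 UTC.
Los Angeles is UTC−8:00, so local arrival = 08:34 − 8:00 = 00:34 on Jan 10.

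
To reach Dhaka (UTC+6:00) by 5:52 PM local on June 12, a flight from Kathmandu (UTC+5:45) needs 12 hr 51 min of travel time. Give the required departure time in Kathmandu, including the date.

4:46 AM on June 12

Target arrival in UTC: 5:52 PM − 6:00 = 11:52 AM on Jun 12.
Subtract 12 hours 51 minutes → departure 11:01 PM UTC on Jun 11.
Kathmandu is UTC+5:45: 11:01 PM + 5:45 = 4:46 AM on Jun 12.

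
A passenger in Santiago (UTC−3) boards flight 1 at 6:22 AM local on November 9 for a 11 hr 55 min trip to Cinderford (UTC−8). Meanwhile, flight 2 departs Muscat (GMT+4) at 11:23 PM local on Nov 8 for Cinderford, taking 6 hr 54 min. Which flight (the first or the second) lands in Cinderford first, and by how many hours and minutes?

the second, by 19 hours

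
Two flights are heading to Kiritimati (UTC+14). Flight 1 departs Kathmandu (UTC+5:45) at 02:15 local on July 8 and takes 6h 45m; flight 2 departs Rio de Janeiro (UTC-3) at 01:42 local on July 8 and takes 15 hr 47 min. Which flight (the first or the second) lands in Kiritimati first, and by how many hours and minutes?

Flight 1 in UTC: 02:15 − 5:45 = 20:30 on Jul 7.
+6 hours and 45 minutes → arrive 03:15 UTC on Jul 8.
Flight 2 in UTC: 01:42 + 3:00 = 04:42 on Jul 8.
+15 hours 47 minutes → arrive 20:29 UTC on Jul 8.
Flight 1 lands earlier by 17 hours 14 minutes.

the first, by 17 hours 14 minutes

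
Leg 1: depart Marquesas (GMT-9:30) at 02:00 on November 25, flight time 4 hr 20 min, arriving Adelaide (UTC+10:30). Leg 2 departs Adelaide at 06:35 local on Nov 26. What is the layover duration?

Convert departure to UTC: 02:00 + 9:30 = 11:30 UTC on Nov 25.
Add 4 hours 20 minutes flight time → 15:50 UTC.
Adelaide is UTC+10:30, so local arrival = 15:50 + 10:30 = 02:20 on Nov 26.
Layover = 06:35 − 02:20 = 4 hours 15 minutes.

4 hours 15 minutes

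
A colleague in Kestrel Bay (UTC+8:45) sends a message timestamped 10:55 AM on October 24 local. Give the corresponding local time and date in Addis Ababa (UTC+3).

5:10 AM on Oct 24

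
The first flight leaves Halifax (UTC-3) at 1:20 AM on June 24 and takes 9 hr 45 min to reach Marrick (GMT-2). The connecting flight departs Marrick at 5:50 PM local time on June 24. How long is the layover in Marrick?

Convert departure to UTC: 1:20 AM + 3:00 = 4:20 AM UTC on Jun 24.
Add 9 hours 45 minutes flight time → 2:05 PM UTC.
Marrick is UTC−2:00, so local arrival = 2:05 PM − 2:00 = 12:05 PM on Jun 24.
Layover = 5:50 PM − 12:05 PM = 5 hours 45 minutes.

5 hours 45 minutes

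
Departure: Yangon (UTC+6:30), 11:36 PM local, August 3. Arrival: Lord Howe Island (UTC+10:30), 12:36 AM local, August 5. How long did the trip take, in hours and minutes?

Departure in UTC: 11:36 PM − 6:30 = 5:06 PM on Aug 3.
Arrival in UTC: 12:36 AM − 10:30 = 2:06 PM on Aug 4.
Elapsed = 2:06 PM − 5:06 PM (+1 day) = 21 hours.

21 hours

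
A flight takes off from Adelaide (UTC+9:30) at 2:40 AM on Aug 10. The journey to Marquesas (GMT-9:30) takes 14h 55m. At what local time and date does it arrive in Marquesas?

Convert departure to UTC: 2:40 AM − 9:30 = 5:10 PM UTC on Aug 9.
Add 14 hours and 55 minutes travel time → 8:05 AM UTC (Aug 10).
Marquesas is UTC−9:30, so local arrival = 8:05 AM − 9:30 = 10:35 PM on Aug 9.

10:35 PM on Aug 9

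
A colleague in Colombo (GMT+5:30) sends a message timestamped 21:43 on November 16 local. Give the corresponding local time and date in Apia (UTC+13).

Apia is 7:30 ahead of Colombo.
Shift by the zone difference: 21:43 + 7:30 = 05:13 on Nov 17 in Apia.

05:13 on Nov 17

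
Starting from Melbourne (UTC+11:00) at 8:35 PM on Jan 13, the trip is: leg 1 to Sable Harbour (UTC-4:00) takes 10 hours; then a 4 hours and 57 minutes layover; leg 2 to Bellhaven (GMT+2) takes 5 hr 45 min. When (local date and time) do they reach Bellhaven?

Convert departure to UTC: 8:35 PM − 11:00 = 9:35 AM UTC on Jan 13.
Add 10 hours leg 1 → 7:35 PM UTC.
Add 4 hours and 57 minutes layover in Sable Harbour → 12:32 AM UTC (Jan 14).
Add 5 hours 45 minutes leg 2 → 6:17 AM UTC.
Bellhaven is UTC+2:00, so local arrival = 6:17 AM + 2:00 = 8:17 AM on Jan 14.

8:17 AM on January 14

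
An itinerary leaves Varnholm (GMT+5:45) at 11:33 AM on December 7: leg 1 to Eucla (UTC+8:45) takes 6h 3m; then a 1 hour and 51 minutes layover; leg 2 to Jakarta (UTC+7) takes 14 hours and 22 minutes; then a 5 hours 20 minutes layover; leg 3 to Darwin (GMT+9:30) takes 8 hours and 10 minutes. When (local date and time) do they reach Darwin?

3:04 AM on December 9

Convert departure to UTC: 11:33 AM − 5:45 = 5:48 AM UTC on Dec 7.
Add 6 hours 3 minutes leg 1 → 11:51 AM UTC.
Add 1 hour and 51 minutes layover in Eucla → 1:42 PM UTC.
Add 14 hours 22 minutes leg 2 → 4:04 AM UTC (Dec 8).
Add 5 hours 20 minutes layover in Jakarta → 9:24 AM UTC.
Add 8 hours 10 minutes leg 3 → 5:34 PM UTC.
Darwin is UTC+9:30, so local arrival = 5:34 PM + 9:30 = 3:04 AM on Dec 9.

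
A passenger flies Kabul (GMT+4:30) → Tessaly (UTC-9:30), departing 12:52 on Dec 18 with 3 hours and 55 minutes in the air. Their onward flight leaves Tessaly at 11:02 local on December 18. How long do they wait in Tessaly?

8 hours 15 minutes

Convert departure to UTC: 12:52 − 4:30 = 08:22 UTC on Dec 18.
Add 3 hours and 55 minutes flight time → 12:17 UTC.
Tessaly is UTC−9:30, so local arrival = 12:17 − 9:30 = 02:47 on Dec 18.
Layover = 11:02 − 02:47 = 8 hours 15 minutes.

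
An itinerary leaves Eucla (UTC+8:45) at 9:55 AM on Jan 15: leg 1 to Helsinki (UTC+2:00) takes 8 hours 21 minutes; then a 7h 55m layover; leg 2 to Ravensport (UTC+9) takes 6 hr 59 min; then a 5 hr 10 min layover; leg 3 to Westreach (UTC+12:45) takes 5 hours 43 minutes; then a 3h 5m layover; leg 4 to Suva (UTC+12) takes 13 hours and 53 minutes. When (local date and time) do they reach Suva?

Convert departure to UTC: 9:55 AM − 8:45 = 1:10 AM UTC on Jan 15.
Add 8 hours 21 minutes leg 1 → 9:31 AM UTC.
Add 7 hours 55 minutes layover in Helsinki → 5:26 PM UTC.
Add 6 hours and 59 minutes leg 2 → 12:25 AM UTC (Jan 16).
Add 5 hours 10 minutes layover in Ravensport → 5:35 AM UTC.
Add 5 hours 43 minutes leg 3 → 11:18 AM UTC.
Add 3 hours and 5 minutes layover in Westreach → 2:23 PM UTC.
Add 13 hours 53 minutes leg 4 → 4:16 AM UTC (Jan 17).
Suva is UTC+12:00, so local arrival = 4:16 AM + 12:00 = 4:16 PM on Jan 17.

4:16 PM on January 17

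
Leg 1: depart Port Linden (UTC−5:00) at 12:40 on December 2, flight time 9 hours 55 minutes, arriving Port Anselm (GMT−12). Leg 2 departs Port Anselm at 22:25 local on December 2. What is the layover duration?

6 hours 50 minutes

Convert departure to UTC: 12:40 + 5:00 = 17:40 UTC on Dec 2.
Add 9 hours 55 minutes flight time → 03:35 UTC (Dec 3).
Port Anselm is UTC−12:00, so local arrival = 03:35 − 12:00 = 15:35 on Dec 2.
Layover = 22:25 − 15:35 = 6 hours 50 minutes.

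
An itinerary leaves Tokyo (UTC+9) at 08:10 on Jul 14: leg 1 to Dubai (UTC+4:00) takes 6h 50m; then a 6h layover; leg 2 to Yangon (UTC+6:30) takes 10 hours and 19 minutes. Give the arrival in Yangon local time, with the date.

04:49 on July 15

Convert departure to UTC: 08:10 − 9:00 = 23:10 UTC on Jul 13.
Add 6 hours 50 minutes leg 1 → 06:00 UTC (Jul 14).
Add 6 hours layover in Dubai → 12:00 UTC.
Add 10 hours and 19 minutes leg 2 → 22:19 UTC.
Yangon is UTC+6:30, so local arrival = 22:19 + 6:30 = 04:49 on Jul 15.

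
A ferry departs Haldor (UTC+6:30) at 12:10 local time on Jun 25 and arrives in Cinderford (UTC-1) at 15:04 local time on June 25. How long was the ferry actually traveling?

10 hours 24 minutes

Departure in UTC: 12:10 − 6:30 = 05:40 on Jun 25.
Arrival in UTC: 15:04 + 1:00 = 16:04 on Jun 25.
Elapsed = 16:04 − 05:40 = 10 hours 24 minutes.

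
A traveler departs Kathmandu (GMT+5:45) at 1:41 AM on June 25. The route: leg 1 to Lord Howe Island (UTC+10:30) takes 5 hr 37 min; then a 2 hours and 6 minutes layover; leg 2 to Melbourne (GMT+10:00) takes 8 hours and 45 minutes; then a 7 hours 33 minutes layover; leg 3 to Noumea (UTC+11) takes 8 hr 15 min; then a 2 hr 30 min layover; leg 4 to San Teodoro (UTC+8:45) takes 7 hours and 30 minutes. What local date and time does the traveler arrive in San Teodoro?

10:57 PM on June 26

Convert departure to UTC: 1:41 AM − 5:45 = 7:56 PM UTC on Jun 24.
Add 5 hours 37 minutes leg 1 → 1:33 AM UTC (Jun 25).
Add 2 hours and 6 minutes layover in Lord Howe Island → 3:39 AM UTC.
Add 8 hours and 45 minutes leg 2 → 12:24 PM UTC.
Add 7 hours and 33 minutes layover in Melbourne → 7:57 PM UTC.
Add 8 hours and 15 minutes leg 3 → 4:12 AM UTC (Jun 26).
Add 2 hours and 30 minutes layover in Noumea → 6:42 AM UTC.
Add 7 hours and 30 minutes leg 4 → 2:12 PM UTC.
San Teodoro is UTC+8:45, so local arrival = 2:12 PM + 8:45 = 10:57 PM on Jun 26.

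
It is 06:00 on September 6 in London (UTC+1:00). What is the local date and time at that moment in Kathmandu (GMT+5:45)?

10:45 on Sep 6

Kathmandu is 4:45 ahead of London.
Shift by the zone difference: 06:00 + 4:45 = 10:45 on Sep 6 in Kathmandu.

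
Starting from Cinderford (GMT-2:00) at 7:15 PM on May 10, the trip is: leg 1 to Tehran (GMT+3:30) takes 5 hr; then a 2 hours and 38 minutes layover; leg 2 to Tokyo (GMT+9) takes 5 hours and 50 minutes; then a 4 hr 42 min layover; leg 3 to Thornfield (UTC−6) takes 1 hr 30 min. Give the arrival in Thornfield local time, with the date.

Convert departure to UTC: 7:15 PM + 2:00 = 9:15 PM UTC on May 10.
Add 5 hours leg 1 → 2:15 AM UTC (May 11).
Add 2 hours 38 minutes layover in Tehran → 4:53 AM UTC.
Add 5 hours 50 minutes leg 2 → 10:43 AM UTC.
Add 4 hours 42 minutes layover in Tokyo → 3:25 PM UTC.
Add 1 hour and 30 minutes leg 3 → 4:55 PM UTC.
Thornfield is UTC−6:00, so local arrival = 4:55 PM − 6:00 = 10:55 AM on May 11.

10:55 AM on May 11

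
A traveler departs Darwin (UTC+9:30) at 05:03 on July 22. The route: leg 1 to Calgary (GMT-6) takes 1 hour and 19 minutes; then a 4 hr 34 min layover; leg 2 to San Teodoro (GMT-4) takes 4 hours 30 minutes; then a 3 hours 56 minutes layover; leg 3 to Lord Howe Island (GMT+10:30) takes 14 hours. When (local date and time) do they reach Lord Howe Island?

10:22 on July 23

Convert departure to UTC: 05:03 − 9:30 = 19:33 UTC on Jul 21.
Add 1 hour and 19 minutes leg 1 → 20:52 UTC.
Add 4 hours 34 minutes layover in Calgary → 01:26 UTC (Jul 22).
Add 4 hours 30 minutes leg 2 → 05:56 UTC.
Add 3 hours 56 minutes layover in San Teodoro → 09:52 UTC.
Add 14 hours leg 3 → 23:52 UTC.
Lord Howe Island is UTC+10:30, so local arrival = 23:52 + 10:30 = 10:22 on Jul 23.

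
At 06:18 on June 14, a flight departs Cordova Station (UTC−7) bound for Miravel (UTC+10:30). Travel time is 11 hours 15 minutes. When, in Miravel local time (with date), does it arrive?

Convert departure to UTC: 06:18 + 7:00 = 13:18 UTC on Jun 14.
Add 11 hours 15 minutes travel time → 00:33 UTC (Jun 15).
Miravel is UTC+10:30, so local arrival = 00:33 + 10:30 = 11:03 on Jun 15.

11:03 on June 15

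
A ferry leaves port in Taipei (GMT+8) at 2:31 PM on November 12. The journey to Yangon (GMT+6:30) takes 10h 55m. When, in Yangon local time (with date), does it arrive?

11:56 PM on Nov 12

Convert departure to UTC: 2:31 PM − 8:00 = 6:31 AM UTC on Nov 12.
Add 10 hours and 55 minutes travel time → 5:26 PM UTC.
Yangon is UTC+6:30, so local arrival = 5:26 PM + 6:30 = 11:56 PM on Nov 12.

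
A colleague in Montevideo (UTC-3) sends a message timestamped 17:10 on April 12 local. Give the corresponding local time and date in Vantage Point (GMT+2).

22:10 on Apr 12

Vantage Point is 5:00 ahead of Montevideo.
Shift by the zone difference: 17:10 + 5:00 = 22:10 on Apr 12 in Vantage Point.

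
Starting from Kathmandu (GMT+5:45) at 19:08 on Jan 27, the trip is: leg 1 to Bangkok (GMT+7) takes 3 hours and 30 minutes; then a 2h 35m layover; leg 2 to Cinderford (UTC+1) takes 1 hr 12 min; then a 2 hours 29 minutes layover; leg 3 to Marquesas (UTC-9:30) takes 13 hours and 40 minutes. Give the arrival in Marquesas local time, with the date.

Convert departure to UTC: 19:08 − 5:45 = 13:23 UTC on Jan 27.
Add 3 hours 30 minutes leg 1 → 16:53 UTC.
Add 2 hours 35 minutes layover in Bangkok → 19:28 UTC.
Add 1 hour 12 minutes leg 2 → 20:40 UTC.
Add 2 hours 29 minutes layover in Cinderford → 23:09 UTC.
Add 13 hours 40 minutes leg 3 → 12:49 UTC (Jan 28).
Marquesas is UTC−9:30, so local arrival = 12:49 − 9:30 = 03:19 on Jan 28.

03:19 on January 28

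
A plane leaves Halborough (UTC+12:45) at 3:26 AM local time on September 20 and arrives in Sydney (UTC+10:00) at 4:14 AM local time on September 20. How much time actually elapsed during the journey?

3 hours 33 minutes

Departure in UTC: 3:26 AM − 12:45 = 2:41 PM on Sep 19.
Arrival in UTC: 4:14 AM − 10:00 = 6:14 PM on Sep 19.
Elapsed = 6:14 PM − 2:41 PM = 3 hours 33 minutes.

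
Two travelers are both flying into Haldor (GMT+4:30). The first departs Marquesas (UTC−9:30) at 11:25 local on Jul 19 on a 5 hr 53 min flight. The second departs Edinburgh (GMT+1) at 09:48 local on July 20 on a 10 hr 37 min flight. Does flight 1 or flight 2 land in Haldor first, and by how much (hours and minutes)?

Flight 1 in UTC: 11:25 + 9:30 = 20:55 on Jul 19.
+5 hours and 53 minutes → arrive 02:48 UTC on Jul 20.
Flight 2 in UTC: 09:48 − 1:00 = 08:48 on Jul 20.
+10 hours and 37 minutes → arrive 19:25 UTC on Jul 20.
Flight 1 lands earlier by 16 hours 37 minutes.

the first, by 16 hours 37 minutes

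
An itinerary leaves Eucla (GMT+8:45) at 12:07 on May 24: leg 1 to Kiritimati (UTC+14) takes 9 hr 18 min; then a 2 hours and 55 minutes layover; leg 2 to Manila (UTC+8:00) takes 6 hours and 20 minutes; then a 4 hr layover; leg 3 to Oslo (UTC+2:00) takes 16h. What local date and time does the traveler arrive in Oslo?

19:55 on May 25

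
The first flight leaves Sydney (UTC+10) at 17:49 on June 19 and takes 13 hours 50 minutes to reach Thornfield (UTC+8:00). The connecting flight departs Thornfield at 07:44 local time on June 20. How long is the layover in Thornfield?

2 hours 5 minutes

Convert departure to UTC: 17:49 − 10:00 = 07:49 UTC on Jun 19.
Add 13 hours and 50 minutes flight time → 21:39 UTC.
Thornfield is UTC+8:00, so local arrival = 21:39 + 8:00 = 05:39 on Jun 20.
Layover = 07:44 − 05:39 = 2 hours 5 minutes.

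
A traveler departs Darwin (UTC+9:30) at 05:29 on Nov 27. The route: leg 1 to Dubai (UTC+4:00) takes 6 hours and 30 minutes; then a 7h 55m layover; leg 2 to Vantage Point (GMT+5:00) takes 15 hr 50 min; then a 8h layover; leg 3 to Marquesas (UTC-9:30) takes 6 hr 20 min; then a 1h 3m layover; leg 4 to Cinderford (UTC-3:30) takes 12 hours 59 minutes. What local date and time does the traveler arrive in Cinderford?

Convert departure to UTC: 05:29 − 9:30 = 19:59 UTC on Nov 26.
Add 6 hours 30 minutes leg 1 → 02:29 UTC (Nov 27).
Add 7 hours and 55 minutes layover in Dubai → 10:24 UTC.
Add 15 hours 50 minutes leg 2 → 02:14 UTC (Nov 28).
Add 8 hours layover in Vantage Point → 10:14 UTC.
Add 6 hours and 20 minutes leg 3 → 16:34 UTC.
Add 1 hour and 3 minutes layover in Marquesas → 17:37 UTC.
Add 12 hours 59 minutes leg 4 → 06:36 UTC (Nov 29).
Cinderford is UTC−3:30, so local arrival = 06:36 − 3:30 = 03:06 on Nov 29.

03:06 on November 29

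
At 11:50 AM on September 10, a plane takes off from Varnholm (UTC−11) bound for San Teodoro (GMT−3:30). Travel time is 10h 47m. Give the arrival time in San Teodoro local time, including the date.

Convert departure to UTC: 11:50 AM + 11:00 = 10:50 PM UTC on Sep 10.
Add 10 hours and 47 minutes travel time → 9:37 AM UTC (Sep 11).
San Teodoro is UTC−3:30, so local arrival = 9:37 AM − 3:30 = 6:07 AM on Sep 11.

6:07 AM on September 11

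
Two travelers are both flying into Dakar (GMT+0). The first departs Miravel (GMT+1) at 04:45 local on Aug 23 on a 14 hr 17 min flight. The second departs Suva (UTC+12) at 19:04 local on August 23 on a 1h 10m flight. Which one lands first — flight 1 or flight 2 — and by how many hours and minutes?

the second, by 9 hours 48 minutes

Flight 1 in UTC: 04:45 − 1:00 = 03:45 on Aug 23.
+14 hours 17 minutes → arrive 18:02 UTC on Aug 23.
Flight 2 in UTC: 19:04 − 12:00 = 07:04 on Aug 23.
+1 hour and 10 minutes → arrive 08:14 UTC on Aug 23.
Flight 2 lands earlier by 9 hours 48 minutes.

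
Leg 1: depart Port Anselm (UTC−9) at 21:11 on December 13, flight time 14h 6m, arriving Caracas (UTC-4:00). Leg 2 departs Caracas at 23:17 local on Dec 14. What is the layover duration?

Convert departure to UTC: 21:11 + 9:00 = 06:11 UTC on Dec 14.
Add 14 hours and 6 minutes flight time → 20:17 UTC.
Caracas is UTC−4:00, so local arrival = 20:17 − 4:00 = 16:17 on Dec 14.
Layover = 23:17 − 16:17 = 7 hours.

7 hours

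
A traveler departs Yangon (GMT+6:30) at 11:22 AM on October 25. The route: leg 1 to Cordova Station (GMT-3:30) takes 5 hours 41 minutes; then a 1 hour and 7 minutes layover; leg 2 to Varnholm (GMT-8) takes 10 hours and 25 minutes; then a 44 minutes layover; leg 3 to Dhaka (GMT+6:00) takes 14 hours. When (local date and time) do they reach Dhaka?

6:49 PM on October 26

Convert departure to UTC: 11:22 AM − 6:30 = 4:52 AM UTC on Oct 25.
Add 5 hours 41 minutes leg 1 → 10:33 AM UTC.
Add 1 hour 7 minutes layover in Cordova Station → 11:40 AM UTC.
Add 10 hours and 25 minutes leg 2 → 10:05 PM UTC.
Add 44 minutes layover in Varnholm → 10:49 PM UTC.
Add 14 hours leg 3 → 12:49 PM UTC (Oct 26).
Dhaka is UTC+6:00, so local arrival = 12:49 PM + 6:00 = 6:49 PM on Oct 26.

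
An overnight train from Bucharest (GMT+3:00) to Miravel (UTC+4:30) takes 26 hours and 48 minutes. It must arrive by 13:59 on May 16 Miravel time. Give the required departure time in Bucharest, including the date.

09:41 on May 15

Target arrival in UTC: 13:59 − 4:30 = 09:29 on May 16.
Subtract 26 hours 48 minutes → departure 06:41 UTC on May 15.
Bucharest is UTC+3:00: 06:41 + 3:00 = 09:41 on May 15.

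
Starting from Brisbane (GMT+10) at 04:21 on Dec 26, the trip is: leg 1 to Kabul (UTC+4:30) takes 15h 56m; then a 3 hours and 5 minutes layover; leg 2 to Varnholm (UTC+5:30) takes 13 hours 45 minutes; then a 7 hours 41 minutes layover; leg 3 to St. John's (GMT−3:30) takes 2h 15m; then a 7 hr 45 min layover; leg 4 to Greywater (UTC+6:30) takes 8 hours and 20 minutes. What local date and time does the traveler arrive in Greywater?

11:38 on December 28

Convert departure to UTC: 04:21 − 10:00 = 18:21 UTC on Dec 25.
Add 15 hours and 56 minutes leg 1 → 10:17 UTC (Dec 26).
Add 3 hours and 5 minutes layover in Kabul → 13:22 UTC.
Add 13 hours and 45 minutes leg 2 → 03:07 UTC (Dec 27).
Add 7 hours and 41 minutes layover in Varnholm → 10:48 UTC.
Add 2 hours 15 minutes leg 3 → 13:03 UTC.
Add 7 hours 45 minutes layover in St. John's → 20:48 UTC.
Add 8 hours and 20 minutes leg 4 → 05:08 UTC (Dec 28).
Greywater is UTC+6:30, so local arrival = 05:08 + 6:30 = 11:38 on Dec 28.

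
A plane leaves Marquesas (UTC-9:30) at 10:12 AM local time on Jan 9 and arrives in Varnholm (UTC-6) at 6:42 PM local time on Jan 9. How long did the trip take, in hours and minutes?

5 hours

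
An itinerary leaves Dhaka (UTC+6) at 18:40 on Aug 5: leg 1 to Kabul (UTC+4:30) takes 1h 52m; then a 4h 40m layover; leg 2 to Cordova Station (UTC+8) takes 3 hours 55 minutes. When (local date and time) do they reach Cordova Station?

07:07 on August 6

Convert departure to UTC: 18:40 − 6:00 = 12:40 UTC on Aug 5.
Add 1 hour and 52 minutes leg 1 → 14:32 UTC.
Add 4 hours 40 minutes layover in Kabul → 19:12 UTC.
Add 3 hours 55 minutes leg 2 → 23:07 UTC.
Cordova Station is UTC+8:00, so local arrival = 23:07 + 8:00 = 07:07 on Aug 6.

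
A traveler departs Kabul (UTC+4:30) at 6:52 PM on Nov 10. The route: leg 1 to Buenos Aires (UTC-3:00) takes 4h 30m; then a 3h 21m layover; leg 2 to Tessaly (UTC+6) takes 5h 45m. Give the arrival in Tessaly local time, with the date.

Convert departure to UTC: 6:52 PM − 4:30 = 2:22 PM UTC on Nov 10.
Add 4 hours and 30 minutes leg 1 → 6:52 PM UTC.
Add 3 hours 21 minutes layover in Buenos Aires → 10:13 PM UTC.
Add 5 hours and 45 minutes leg 2 → 3:58 AM UTC (Nov 11).
Tessaly is UTC+6:00, so local arrival = 3:58 AM + 6:00 = 9:58 AM on Nov 11.

9:58 AM on November 11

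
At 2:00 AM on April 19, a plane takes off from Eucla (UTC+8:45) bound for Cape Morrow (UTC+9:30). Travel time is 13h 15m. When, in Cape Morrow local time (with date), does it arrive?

4:00 PM on April 19

Convert departure to UTC: 2:00 AM − 8:45 = 5:15 PM UTC on Apr 18.
Add 13 hours 15 minutes travel time → 6:30 AM UTC (Apr 19).
Cape Morrow is UTC+9:30, so local arrival = 6:30 AM + 9:30 = 4:00 PM on Apr 19.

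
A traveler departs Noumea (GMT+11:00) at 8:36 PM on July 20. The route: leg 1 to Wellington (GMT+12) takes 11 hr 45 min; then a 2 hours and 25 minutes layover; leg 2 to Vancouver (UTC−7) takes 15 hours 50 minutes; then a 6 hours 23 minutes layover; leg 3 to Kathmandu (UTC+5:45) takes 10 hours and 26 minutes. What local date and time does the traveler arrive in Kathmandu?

2:10 PM on July 22

Convert departure to UTC: 8:36 PM − 11:00 = 9:36 AM UTC on Jul 20.
Add 11 hours 45 minutes leg 1 → 9:21 PM UTC.
Add 2 hours 25 minutes layover in Wellington → 11:46 PM UTC.
Add 15 hours 50 minutes leg 2 → 3:36 PM UTC (Jul 21).
Add 6 hours 23 minutes layover in Vancouver → 9:59 PM UTC.
Add 10 hours 26 minutes leg 3 → 8:25 AM UTC (Jul 22).
Kathmandu is UTC+5:45, so local arrival = 8:25 AM + 5:45 = 2:10 PM on Jul 22.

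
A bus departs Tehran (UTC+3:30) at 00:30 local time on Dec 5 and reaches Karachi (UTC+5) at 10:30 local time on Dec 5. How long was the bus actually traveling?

Departure in UTC: 00:30 − 3:30 = 21:00 on Dec 4.
Arrival in UTC: 10:30 − 5:00 = 05:30 on Dec 5.
Elapsed = 05:30 − 21:00 (+1 day) = 8 hours 30 minutes.

8 hours 30 minutes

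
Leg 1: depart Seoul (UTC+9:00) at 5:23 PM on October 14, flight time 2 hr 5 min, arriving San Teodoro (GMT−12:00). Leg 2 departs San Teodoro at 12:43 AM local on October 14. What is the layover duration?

Convert departure to UTC: 5:23 PM − 9:00 = 8:23 AM UTC on Oct 14.
Add 2 hours 5 minutes flight time → 10:28 AM UTC.
San Teodoro is UTC−12:00, so local arrival = 10:28 AM − 12:00 = 10:28 PM on Oct 13.
Layover = 12:43 AM − 10:28 PM (+1 day) = 2 hours 15 minutes.

2 hours 15 minutes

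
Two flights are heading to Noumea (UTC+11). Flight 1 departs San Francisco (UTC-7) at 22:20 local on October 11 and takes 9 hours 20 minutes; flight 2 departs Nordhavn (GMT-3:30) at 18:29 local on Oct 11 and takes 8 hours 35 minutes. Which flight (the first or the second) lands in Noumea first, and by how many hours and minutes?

the second, by 8 hours 6 minutes

Flight 1 in UTC: 22:20 + 7:00 = 05:20 on Oct 12.
+9 hours and 20 minutes → arrive 14:40 UTC on Oct 12.
Flight 2 in UTC: 18:29 + 3:30 = 21:59 on Oct 11.
+8 hours and 35 minutes → arrive 06:34 UTC on Oct 12.
Flight 2 lands earlier by 8 hours 6 minutes.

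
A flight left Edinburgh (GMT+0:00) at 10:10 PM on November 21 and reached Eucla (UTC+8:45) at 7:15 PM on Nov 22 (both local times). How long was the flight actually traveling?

12 hours 20 minutes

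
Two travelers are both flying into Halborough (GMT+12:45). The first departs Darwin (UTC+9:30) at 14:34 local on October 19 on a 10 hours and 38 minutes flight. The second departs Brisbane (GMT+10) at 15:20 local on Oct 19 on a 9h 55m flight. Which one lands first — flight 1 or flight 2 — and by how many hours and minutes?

Flight 1 in UTC: 14:34 − 9:30 = 05:04 on Oct 19.
+10 hours and 38 minutes → arrive 15:42 UTC on Oct 19.
Flight 2 in UTC: 15:20 − 10:00 = 05:20 on Oct 19.
+9 hours and 55 minutes → arrive 15:15 UTC on Oct 19.
Flight 2 lands earlier by 27 minutes.

the second, by 27 minutes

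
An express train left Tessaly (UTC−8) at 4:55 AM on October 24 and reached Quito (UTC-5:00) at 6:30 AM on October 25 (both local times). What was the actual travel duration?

22 hours 35 minutes

Departure in UTC: 4:55 AM + 8:00 = 12:55 PM on Oct 24.
Arrival in UTC: 6:30 AM + 5:00 = 11:30 AM on Oct 25.
Elapsed = 11:30 AM − 12:55 PM (+1 day) = 22 hours 35 minutes.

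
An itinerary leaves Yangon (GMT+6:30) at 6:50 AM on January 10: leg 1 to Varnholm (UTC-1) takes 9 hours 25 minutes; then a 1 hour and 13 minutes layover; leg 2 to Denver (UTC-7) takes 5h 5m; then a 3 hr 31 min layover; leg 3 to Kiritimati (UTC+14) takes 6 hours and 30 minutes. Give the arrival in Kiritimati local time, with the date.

Convert departure to UTC: 6:50 AM − 6:30 = 12:20 AM UTC on Jan 10.
Add 9 hours 25 minutes leg 1 → 9:45 AM UTC.
Add 1 hour and 13 minutes layover in Varnholm → 10:58 AM UTC.
Add 5 hours and 5 minutes leg 2 → 4:03 PM UTC.
Add 3 hours 31 minutes layover in Denver → 7:34 PM UTC.
Add 6 hours and 30 minutes leg 3 → 2:04 AM UTC (Jan 11).
Kiritimati is UTC+14:00, so local arrival = 2:04 AM + 14:00 = 4:04 PM on Jan 11.

4:04 PM on January 11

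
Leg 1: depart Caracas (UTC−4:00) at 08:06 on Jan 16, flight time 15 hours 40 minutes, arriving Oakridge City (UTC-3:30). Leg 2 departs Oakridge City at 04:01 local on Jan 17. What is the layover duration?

3 hours 45 minutes

Convert departure to UTC: 08:06 + 4:00 = 12:06 UTC on Jan 16.
Add 15 hours 40 minutes flight time → 03:46 UTC (Jan 17).
Oakridge City is UTC−3:30, so local arrival = 03:46 − 3:30 = 00:16 on Jan 17.
Layover = 04:01 − 00:16 = 3 hours 45 minutes.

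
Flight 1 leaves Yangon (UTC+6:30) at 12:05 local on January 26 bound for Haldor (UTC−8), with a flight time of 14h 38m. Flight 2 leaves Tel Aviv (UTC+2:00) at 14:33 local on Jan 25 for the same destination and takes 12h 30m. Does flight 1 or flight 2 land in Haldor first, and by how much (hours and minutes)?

Flight 1 in UTC: 12:05 − 6:30 = 05:35 on Jan 26.
+14 hours and 38 minutes → arrive 20:13 UTC on Jan 26.
Flight 2 in UTC: 14:33 − 2:00 = 12:33 on Jan 25.
+12 hours 30 minutes → arrive 01:03 UTC on Jan 26.
Flight 2 lands earlier by 19 hours 10 minutes.

the second, by 19 hours 10 minutes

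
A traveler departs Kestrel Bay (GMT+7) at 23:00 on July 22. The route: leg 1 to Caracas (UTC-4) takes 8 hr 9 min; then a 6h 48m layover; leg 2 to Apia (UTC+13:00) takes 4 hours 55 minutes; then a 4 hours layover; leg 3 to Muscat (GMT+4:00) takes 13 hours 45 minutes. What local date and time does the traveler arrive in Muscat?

Convert departure to UTC: 23:00 − 7:00 = 16:00 UTC on Jul 22.
Add 8 hours and 9 minutes leg 1 → 00:09 UTC (Jul 23).
Add 6 hours 48 minutes layover in Caracas → 06:57 UTC.
Add 4 hours and 55 minutes leg 2 → 11:52 UTC.
Add 4 hours layover in Apia → 15:52 UTC.
Add 13 hours and 45 minutes leg 3 → 05:37 UTC (Jul 24).
Muscat is UTC+4:00, so local arrival = 05:37 + 4:00 = 09:37 on Jul 24.

09:37 on Jul 24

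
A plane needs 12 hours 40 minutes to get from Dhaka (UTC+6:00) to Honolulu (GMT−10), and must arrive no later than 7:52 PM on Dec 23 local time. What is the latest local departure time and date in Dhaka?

11:12 PM on Dec 23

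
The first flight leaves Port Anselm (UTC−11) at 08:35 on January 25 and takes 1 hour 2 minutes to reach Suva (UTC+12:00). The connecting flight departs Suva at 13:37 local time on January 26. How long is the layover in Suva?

Convert departure to UTC: 08:35 + 11:00 = 19:35 UTC on Jan 25.
Add 1 hour 2 minutes flight time → 20:37 UTC.
Suva is UTC+12:00, so local arrival = 20:37 + 12:00 = 08:37 on Jan 26.
Layover = 13:37 − 08:37 = 5 hours.

5 hours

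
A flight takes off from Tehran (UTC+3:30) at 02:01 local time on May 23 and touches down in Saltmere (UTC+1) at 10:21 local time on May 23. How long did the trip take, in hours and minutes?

Saltmere is 2:30 behind Tehran.
Clock-face elapsed time (ignoring zones) is 8 hours 20 minutes.
Actual elapsed = 8 hours 20 minutes + 2:30 = 10 hours 50 minutes.

10 hours 50 minutes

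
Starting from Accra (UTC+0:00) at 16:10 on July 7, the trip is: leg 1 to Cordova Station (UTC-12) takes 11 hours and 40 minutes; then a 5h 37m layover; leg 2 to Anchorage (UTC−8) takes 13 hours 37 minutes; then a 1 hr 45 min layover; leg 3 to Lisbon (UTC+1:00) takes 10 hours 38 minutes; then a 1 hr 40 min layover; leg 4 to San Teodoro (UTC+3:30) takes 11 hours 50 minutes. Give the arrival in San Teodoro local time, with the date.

Accra is at UTC+0, so departure is already 16:10 UTC on Jul 7.
Add 11 hours and 40 minutes leg 1 → 03:50 UTC (Jul 8).
Add 5 hours 37 minutes layover in Cordova Station → 09:27 UTC.
Add 13 hours and 37 minutes leg 2 → 23:04 UTC.
Add 1 hour and 45 minutes layover in Anchorage → 00:49 UTC (Jul 9).
Add 10 hours 38 minutes leg 3 → 11:27 UTC.
Add 1 hour 40 minutes layover in Lisbon → 13:07 UTC.
Add 11 hours 50 minutes leg 4 → 00:57 UTC (Jul 10).
San Teodoro is UTC+3:30, so local arrival = 00:57 + 3:30 = 04:27 on Jul 10.

04:27 on July 10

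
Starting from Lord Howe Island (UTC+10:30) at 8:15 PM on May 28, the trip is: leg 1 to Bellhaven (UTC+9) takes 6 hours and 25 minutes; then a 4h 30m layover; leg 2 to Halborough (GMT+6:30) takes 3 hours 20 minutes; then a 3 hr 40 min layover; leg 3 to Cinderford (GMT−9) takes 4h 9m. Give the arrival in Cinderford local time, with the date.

10:49 PM on May 28

Convert departure to UTC: 8:15 PM − 10:30 = 9:45 AM UTC on May 28.
Add 6 hours and 25 minutes leg 1 → 4:10 PM UTC.
Add 4 hours 30 minutes layover in Bellhaven → 8:40 PM UTC.
Add 3 hours 20 minutes leg 2 → 12:00 AM UTC (May 29).
Add 3 hours and 40 minutes layover in Halborough → 3:40 AM UTC.
Add 4 hours and 9 minutes leg 3 → 7:49 AM UTC.
Cinderford is UTC−9:00, so local arrival = 7:49 AM − 9:00 = 10:49 PM on May 28.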